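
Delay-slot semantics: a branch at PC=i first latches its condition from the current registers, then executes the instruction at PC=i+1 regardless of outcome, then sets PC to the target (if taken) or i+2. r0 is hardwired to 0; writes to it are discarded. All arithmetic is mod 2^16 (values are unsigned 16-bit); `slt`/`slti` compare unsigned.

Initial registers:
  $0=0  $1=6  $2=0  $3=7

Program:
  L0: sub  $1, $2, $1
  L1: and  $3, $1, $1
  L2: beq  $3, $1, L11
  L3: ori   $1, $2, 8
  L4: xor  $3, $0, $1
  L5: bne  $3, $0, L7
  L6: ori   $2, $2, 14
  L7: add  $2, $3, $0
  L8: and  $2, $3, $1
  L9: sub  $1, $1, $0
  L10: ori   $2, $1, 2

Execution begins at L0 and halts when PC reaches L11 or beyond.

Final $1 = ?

PC=0  sub  $1, $2, $1        | $0=0 $1=65530 $2=0 $3=7
PC=1  and  $3, $1, $1        | $0=0 $1=65530 $2=0 $3=65530
PC=2  beq  $3, $1, L11       | $0=0 $1=65530 $2=0 $3=65530  [TAKEN]
PC=3  ori   $1, $2, 8        | $0=0 $1=8 $2=0 $3=65530

8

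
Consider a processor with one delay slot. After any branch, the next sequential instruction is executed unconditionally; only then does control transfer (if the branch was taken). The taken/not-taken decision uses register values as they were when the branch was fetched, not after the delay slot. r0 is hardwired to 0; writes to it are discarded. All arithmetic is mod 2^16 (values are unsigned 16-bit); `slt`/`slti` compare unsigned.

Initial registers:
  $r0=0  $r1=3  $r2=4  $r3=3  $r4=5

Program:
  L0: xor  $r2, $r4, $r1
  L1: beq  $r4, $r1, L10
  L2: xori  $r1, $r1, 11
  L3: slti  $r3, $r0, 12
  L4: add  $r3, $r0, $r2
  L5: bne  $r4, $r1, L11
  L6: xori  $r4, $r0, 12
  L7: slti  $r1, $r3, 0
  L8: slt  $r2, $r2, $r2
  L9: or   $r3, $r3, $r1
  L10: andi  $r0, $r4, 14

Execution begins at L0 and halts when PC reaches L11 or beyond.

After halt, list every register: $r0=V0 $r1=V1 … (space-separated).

PC=0  xor  $r2, $r4, $r1     | $r0=0 $r1=3 $r2=6 $r3=3 $r4=5
PC=1  beq  $r4, $r1, L10     | $r0=0 $r1=3 $r2=6 $r3=3 $r4=5  [not taken]
PC=2  xori  $r1, $r1, 11     | $r0=0 $r1=8 $r2=6 $r3=3 $r4=5
PC=3  slti  $r3, $r0, 12     | $r0=0 $r1=8 $r2=6 $r3=1 $r4=5
PC=4  add  $r3, $r0, $r2     | $r0=0 $r1=8 $r2=6 $r3=6 $r4=5
PC=5  bne  $r4, $r1, L11     | $r0=0 $r1=8 $r2=6 $r3=6 $r4=5  [TAKEN]
PC=6  xori  $r4, $r0, 12     | $r0=0 $r1=8 $r2=6 $r3=6 $r4=12

$r0=0 $r1=8 $r2=6 $r3=6 $r4=12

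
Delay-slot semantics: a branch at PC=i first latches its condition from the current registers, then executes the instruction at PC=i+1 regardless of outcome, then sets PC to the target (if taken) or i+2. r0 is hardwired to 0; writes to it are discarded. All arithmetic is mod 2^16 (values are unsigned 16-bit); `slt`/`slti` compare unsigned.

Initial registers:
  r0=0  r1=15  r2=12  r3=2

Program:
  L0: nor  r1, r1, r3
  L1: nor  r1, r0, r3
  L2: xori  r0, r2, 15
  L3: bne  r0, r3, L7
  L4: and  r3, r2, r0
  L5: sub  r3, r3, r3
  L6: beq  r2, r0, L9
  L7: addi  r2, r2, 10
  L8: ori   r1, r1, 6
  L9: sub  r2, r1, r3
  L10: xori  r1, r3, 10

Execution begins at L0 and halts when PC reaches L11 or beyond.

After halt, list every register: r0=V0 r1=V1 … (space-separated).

r0=0 r1=10 r2=65535 r3=0

  step pc=0: nor  r1, r1, r3  regs=(0,65520,12,2)
  step pc=1: nor  r1, r0, r3  regs=(0,65533,12,2)
  step pc=2: xori  r0, r2, 15  regs=(0,65533,12,2)
  step pc=3: bne  r0, r3, L7  cond=T  regs=(0,65533,12,2)
  step pc=4: and  r3, r2, r0  regs=(0,65533,12,0)
  step pc=7: addi  r2, r2, 10  regs=(0,65533,22,0)
  step pc=8: ori   r1, r1, 6  regs=(0,65535,22,0)
  step pc=9: sub  r2, r1, r3  regs=(0,65535,65535,0)
  step pc=10: xori  r1, r3, 10  regs=(0,10,65535,0)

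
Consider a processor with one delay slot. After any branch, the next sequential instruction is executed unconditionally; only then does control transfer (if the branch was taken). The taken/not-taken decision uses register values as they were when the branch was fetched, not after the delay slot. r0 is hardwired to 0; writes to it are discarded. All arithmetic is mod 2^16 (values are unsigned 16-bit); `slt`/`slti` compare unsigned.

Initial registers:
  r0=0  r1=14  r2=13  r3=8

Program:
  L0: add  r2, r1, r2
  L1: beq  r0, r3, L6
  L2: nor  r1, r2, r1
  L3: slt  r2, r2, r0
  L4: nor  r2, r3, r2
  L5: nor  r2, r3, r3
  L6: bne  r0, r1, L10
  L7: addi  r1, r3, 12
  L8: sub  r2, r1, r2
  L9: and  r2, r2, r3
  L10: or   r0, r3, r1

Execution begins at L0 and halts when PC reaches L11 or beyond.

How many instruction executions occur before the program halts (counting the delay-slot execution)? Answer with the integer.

9

#0 add  r2, r1, r2 ; 0/14/27/8
#1 beq  r0, r3, L6 ; 0/14/27/8 ; →fallthru
#2 nor  r1, r2, r1 ; 0/65504/27/8
#3 slt  r2, r2, r0 ; 0/65504/0/8
#4 nor  r2, r3, r2 ; 0/65504/65527/8
#5 nor  r2, r3, r3 ; 0/65504/65527/8
#6 bne  r0, r1, L10 ; 0/65504/65527/8 ; →target
#7 addi  r1, r3, 12 ; 0/20/65527/8
#10 or   r0, r3, r1 ; 0/20/65527/8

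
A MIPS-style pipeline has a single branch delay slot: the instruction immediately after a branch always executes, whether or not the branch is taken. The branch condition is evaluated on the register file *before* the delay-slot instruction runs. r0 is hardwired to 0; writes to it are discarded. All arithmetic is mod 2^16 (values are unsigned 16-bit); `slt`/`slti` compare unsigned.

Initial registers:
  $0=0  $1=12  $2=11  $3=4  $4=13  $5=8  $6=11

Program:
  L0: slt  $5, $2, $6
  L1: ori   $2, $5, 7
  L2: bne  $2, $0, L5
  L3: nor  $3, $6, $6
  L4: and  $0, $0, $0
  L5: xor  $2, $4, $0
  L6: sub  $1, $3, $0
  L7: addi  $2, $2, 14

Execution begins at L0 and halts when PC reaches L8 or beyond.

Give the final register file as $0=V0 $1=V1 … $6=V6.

$0=0 $1=65524 $2=27 $3=65524 $4=13 $5=0 $6=11

  step pc=0: slt  $5, $2, $6  regs=(0,12,11,4,13,0,11)
  step pc=1: ori   $2, $5, 7  regs=(0,12,7,4,13,0,11)
  step pc=2: bne  $2, $0, L5  cond=T  regs=(0,12,7,4,13,0,11)
  step pc=3: nor  $3, $6, $6  regs=(0,12,7,65524,13,0,11)
  step pc=5: xor  $2, $4, $0  regs=(0,12,13,65524,13,0,11)
  step pc=6: sub  $1, $3, $0  regs=(0,65524,13,65524,13,0,11)
  step pc=7: addi  $2, $2, 14  regs=(0,65524,27,65524,13,0,11)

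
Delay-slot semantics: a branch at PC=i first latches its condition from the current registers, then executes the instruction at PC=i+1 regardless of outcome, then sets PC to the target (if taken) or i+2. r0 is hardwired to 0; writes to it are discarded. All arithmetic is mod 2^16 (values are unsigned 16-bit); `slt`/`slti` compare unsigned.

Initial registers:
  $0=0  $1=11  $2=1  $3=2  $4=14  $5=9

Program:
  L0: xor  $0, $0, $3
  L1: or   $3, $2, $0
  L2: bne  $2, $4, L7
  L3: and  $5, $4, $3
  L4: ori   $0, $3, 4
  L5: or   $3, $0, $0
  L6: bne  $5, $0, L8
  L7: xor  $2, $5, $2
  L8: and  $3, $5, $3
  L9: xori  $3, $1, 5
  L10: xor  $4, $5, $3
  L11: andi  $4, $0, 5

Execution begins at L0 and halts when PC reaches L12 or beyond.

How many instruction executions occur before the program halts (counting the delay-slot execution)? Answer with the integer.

9

PC=0  xor  $0, $0, $3        | $0=0 $1=11 $2=1 $3=2 $4=14 $5=9
PC=1  or   $3, $2, $0        | $0=0 $1=11 $2=1 $3=1 $4=14 $5=9
PC=2  bne  $2, $4, L7        | $0=0 $1=11 $2=1 $3=1 $4=14 $5=9  [TAKEN]
PC=3  and  $5, $4, $3        | $0=0 $1=11 $2=1 $3=1 $4=14 $5=0
PC=7  xor  $2, $5, $2        | $0=0 $1=11 $2=1 $3=1 $4=14 $5=0
PC=8  and  $3, $5, $3        | $0=0 $1=11 $2=1 $3=0 $4=14 $5=0
PC=9  xori  $3, $1, 5        | $0=0 $1=11 $2=1 $3=14 $4=14 $5=0
PC=10 xor  $4, $5, $3        | $0=0 $1=11 $2=1 $3=14 $4=14 $5=0
PC=11 andi  $4, $0, 5        | $0=0 $1=11 $2=1 $3=14 $4=0 $5=0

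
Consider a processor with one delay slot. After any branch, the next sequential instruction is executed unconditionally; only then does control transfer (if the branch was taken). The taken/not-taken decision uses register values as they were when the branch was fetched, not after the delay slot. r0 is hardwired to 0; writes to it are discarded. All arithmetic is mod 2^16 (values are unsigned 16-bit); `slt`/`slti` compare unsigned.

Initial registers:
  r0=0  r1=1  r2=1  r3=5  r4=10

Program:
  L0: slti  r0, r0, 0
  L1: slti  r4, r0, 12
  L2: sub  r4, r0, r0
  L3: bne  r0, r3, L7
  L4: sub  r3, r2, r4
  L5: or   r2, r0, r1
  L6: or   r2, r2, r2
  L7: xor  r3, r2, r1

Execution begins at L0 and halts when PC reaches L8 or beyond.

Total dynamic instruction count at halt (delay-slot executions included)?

6

#0 slti  r0, r0, 0 ; 0/1/1/5/10
#1 slti  r4, r0, 12 ; 0/1/1/5/1
#2 sub  r4, r0, r0 ; 0/1/1/5/0
#3 bne  r0, r3, L7 ; 0/1/1/5/0 ; →target
#4 sub  r3, r2, r4 ; 0/1/1/1/0
#7 xor  r3, r2, r1 ; 0/1/1/0/0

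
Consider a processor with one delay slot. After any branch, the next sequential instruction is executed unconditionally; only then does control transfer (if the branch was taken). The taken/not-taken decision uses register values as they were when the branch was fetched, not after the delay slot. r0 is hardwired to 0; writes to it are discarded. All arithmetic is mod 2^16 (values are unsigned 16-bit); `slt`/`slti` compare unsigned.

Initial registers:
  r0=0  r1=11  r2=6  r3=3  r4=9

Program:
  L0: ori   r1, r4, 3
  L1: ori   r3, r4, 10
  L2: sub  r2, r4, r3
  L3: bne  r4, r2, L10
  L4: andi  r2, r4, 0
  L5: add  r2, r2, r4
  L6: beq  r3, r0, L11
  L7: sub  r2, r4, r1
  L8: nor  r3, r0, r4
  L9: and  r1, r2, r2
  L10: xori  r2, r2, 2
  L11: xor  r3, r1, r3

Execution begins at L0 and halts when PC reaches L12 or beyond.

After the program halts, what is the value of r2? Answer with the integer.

2

[0] ori   r1, r4, 3  →  {r0:0, r1:11, r2:6, r3:3, r4:9}
[1] ori   r3, r4, 10  →  {r0:0, r1:11, r2:6, r3:11, r4:9}
[2] sub  r2, r4, r3  →  {r0:0, r1:11, r2:65534, r3:11, r4:9}
[3] bne  r4, r2, L10  →  {r0:0, r1:11, r2:65534, r3:11, r4:9}  ⟨branch taken⟩
[4] andi  r2, r4, 0  →  {r0:0, r1:11, r2:0, r3:11, r4:9}
[10] xori  r2, r2, 2  →  {r0:0, r1:11, r2:2, r3:11, r4:9}
[11] xor  r3, r1, r3  →  {r0:0, r1:11, r2:2, r3:0, r4:9}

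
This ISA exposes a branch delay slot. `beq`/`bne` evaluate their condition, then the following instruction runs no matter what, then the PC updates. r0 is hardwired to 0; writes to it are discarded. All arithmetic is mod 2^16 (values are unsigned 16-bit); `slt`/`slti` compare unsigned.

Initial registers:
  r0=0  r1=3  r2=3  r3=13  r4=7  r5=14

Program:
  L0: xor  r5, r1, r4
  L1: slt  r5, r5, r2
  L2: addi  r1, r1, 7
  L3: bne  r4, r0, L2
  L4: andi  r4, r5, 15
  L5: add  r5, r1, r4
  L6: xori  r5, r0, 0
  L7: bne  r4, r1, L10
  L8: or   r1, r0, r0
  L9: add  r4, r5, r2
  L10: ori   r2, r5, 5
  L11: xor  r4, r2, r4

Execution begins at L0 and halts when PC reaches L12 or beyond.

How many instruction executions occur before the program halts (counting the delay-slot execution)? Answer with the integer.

14

#0 xor  r5, r1, r4 ; 0/3/3/13/7/4
#1 slt  r5, r5, r2 ; 0/3/3/13/7/0
#2 addi  r1, r1, 7 ; 0/10/3/13/7/0
#3 bne  r4, r0, L2 ; 0/10/3/13/7/0 ; →target
#4 andi  r4, r5, 15 ; 0/10/3/13/0/0
#2 addi  r1, r1, 7 ; 0/17/3/13/0/0
#3 bne  r4, r0, L2 ; 0/17/3/13/0/0 ; →fallthru
#4 andi  r4, r5, 15 ; 0/17/3/13/0/0
#5 add  r5, r1, r4 ; 0/17/3/13/0/17
#6 xori  r5, r0, 0 ; 0/17/3/13/0/0
#7 bne  r4, r1, L10 ; 0/17/3/13/0/0 ; →target
#8 or   r1, r0, r0 ; 0/0/3/13/0/0
#10 ori   r2, r5, 5 ; 0/0/5/13/0/0
#11 xor  r4, r2, r4 ; 0/0/5/13/5/0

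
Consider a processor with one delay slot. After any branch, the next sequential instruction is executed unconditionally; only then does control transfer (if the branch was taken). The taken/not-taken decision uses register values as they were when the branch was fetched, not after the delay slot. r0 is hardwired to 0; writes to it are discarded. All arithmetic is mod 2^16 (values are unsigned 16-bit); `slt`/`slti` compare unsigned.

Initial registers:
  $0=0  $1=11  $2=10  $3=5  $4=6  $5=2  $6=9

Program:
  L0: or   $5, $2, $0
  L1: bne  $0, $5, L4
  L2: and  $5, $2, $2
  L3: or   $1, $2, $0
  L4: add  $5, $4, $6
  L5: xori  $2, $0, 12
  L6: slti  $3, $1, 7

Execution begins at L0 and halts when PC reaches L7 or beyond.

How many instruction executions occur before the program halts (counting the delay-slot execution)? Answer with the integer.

#0 or   $5, $2, $0 ; 0/11/10/5/6/10/9
#1 bne  $0, $5, L4 ; 0/11/10/5/6/10/9 ; →target
#2 and  $5, $2, $2 ; 0/11/10/5/6/10/9
#4 add  $5, $4, $6 ; 0/11/10/5/6/15/9
#5 xori  $2, $0, 12 ; 0/11/12/5/6/15/9
#6 slti  $3, $1, 7 ; 0/11/12/0/6/15/9

6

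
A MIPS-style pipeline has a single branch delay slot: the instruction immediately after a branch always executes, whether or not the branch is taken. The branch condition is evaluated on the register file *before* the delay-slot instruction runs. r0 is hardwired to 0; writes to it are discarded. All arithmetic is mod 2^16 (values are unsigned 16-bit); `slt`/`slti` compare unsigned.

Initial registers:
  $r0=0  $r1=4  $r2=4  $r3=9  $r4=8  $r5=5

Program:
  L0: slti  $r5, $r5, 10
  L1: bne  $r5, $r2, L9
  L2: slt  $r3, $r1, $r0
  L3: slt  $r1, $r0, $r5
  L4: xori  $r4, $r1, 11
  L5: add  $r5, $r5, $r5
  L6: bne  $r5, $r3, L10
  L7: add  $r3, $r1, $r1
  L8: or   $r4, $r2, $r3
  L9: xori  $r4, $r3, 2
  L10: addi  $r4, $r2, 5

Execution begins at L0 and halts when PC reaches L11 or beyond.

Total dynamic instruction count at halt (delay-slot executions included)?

#0 slti  $r5, $r5, 10 ; 0/4/4/9/8/1
#1 bne  $r5, $r2, L9 ; 0/4/4/9/8/1 ; →target
#2 slt  $r3, $r1, $r0 ; 0/4/4/0/8/1
#9 xori  $r4, $r3, 2 ; 0/4/4/0/2/1
#10 addi  $r4, $r2, 5 ; 0/4/4/0/9/1

5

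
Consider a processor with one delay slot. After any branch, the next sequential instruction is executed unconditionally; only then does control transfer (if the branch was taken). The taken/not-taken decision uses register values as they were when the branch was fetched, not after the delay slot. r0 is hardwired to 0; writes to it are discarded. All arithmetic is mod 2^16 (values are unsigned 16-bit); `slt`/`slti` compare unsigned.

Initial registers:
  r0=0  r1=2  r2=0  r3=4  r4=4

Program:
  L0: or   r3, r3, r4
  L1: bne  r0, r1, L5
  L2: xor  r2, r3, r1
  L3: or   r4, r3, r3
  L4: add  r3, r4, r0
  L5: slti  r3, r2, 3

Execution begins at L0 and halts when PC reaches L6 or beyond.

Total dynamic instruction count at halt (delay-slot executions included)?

4

PC=0  or   r3, r3, r4        | r0=0 r1=2 r2=0 r3=4 r4=4
PC=1  bne  r0, r1, L5        | r0=0 r1=2 r2=0 r3=4 r4=4  [TAKEN]
PC=2  xor  r2, r3, r1        | r0=0 r1=2 r2=6 r3=4 r4=4
PC=5  slti  r3, r2, 3        | r0=0 r1=2 r2=6 r3=0 r4=4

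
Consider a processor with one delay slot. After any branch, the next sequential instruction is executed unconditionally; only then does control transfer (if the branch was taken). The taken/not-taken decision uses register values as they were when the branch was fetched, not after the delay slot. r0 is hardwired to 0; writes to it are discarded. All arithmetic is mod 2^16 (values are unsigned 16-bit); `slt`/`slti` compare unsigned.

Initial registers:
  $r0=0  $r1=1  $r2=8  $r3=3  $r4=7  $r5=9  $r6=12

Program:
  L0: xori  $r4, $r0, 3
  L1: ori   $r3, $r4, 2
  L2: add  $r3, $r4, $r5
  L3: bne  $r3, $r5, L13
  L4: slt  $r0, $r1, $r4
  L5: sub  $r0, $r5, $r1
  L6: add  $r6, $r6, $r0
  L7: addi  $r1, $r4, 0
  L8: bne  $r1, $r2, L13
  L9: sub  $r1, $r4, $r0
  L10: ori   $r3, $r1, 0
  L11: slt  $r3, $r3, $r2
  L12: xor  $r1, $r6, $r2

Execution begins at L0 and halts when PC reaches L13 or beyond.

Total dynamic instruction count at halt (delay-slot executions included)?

5

PC=0  xori  $r4, $r0, 3      | $r0=0 $r1=1 $r2=8 $r3=3 $r4=3 $r5=9 $r6=12
PC=1  ori   $r3, $r4, 2      | $r0=0 $r1=1 $r2=8 $r3=3 $r4=3 $r5=9 $r6=12
PC=2  add  $r3, $r4, $r5     | $r0=0 $r1=1 $r2=8 $r3=12 $r4=3 $r5=9 $r6=12
PC=3  bne  $r3, $r5, L13     | $r0=0 $r1=1 $r2=8 $r3=12 $r4=3 $r5=9 $r6=12  [TAKEN]
PC=4  slt  $r0, $r1, $r4     | $r0=0 $r1=1 $r2=8 $r3=12 $r4=3 $r5=9 $r6=12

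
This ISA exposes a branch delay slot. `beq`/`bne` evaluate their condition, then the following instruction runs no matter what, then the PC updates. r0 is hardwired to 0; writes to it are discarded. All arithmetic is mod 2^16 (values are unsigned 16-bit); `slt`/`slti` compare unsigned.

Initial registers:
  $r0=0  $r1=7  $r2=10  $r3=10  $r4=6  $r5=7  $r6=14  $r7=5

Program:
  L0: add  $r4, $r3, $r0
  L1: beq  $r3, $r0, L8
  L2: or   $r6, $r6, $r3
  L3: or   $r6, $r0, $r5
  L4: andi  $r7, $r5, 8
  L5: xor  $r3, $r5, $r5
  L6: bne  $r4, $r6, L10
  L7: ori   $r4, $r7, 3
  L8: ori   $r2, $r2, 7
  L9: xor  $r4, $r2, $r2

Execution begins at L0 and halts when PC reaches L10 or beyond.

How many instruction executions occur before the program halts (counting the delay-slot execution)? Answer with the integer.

  step pc=0: add  $r4, $r3, $r0  regs=(0,7,10,10,10,7,14,5)
  step pc=1: beq  $r3, $r0, L8  cond=F  regs=(0,7,10,10,10,7,14,5)
  step pc=2: or   $r6, $r6, $r3  regs=(0,7,10,10,10,7,14,5)
  step pc=3: or   $r6, $r0, $r5  regs=(0,7,10,10,10,7,7,5)
  step pc=4: andi  $r7, $r5, 8  regs=(0,7,10,10,10,7,7,0)
  step pc=5: xor  $r3, $r5, $r5  regs=(0,7,10,0,10,7,7,0)
  step pc=6: bne  $r4, $r6, L10  cond=T  regs=(0,7,10,0,10,7,7,0)
  step pc=7: ori   $r4, $r7, 3  regs=(0,7,10,0,3,7,7,0)

8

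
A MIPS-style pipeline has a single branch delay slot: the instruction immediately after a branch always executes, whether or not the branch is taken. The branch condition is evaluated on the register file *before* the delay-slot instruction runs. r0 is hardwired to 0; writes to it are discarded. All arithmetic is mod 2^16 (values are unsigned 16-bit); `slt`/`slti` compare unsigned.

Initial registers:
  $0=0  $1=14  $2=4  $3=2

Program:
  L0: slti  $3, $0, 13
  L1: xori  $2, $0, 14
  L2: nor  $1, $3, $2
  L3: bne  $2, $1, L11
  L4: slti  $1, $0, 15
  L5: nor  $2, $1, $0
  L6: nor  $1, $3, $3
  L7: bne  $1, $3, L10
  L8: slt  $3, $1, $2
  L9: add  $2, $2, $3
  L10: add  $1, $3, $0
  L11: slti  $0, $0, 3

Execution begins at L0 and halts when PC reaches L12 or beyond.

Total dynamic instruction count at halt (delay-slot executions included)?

6

PC=0  slti  $3, $0, 13       | $0=0 $1=14 $2=4 $3=1
PC=1  xori  $2, $0, 14       | $0=0 $1=14 $2=14 $3=1
PC=2  nor  $1, $3, $2        | $0=0 $1=65520 $2=14 $3=1
PC=3  bne  $2, $1, L11       | $0=0 $1=65520 $2=14 $3=1  [TAKEN]
PC=4  slti  $1, $0, 15       | $0=0 $1=1 $2=14 $3=1
PC=11 slti  $0, $0, 3        | $0=0 $1=1 $2=14 $3=1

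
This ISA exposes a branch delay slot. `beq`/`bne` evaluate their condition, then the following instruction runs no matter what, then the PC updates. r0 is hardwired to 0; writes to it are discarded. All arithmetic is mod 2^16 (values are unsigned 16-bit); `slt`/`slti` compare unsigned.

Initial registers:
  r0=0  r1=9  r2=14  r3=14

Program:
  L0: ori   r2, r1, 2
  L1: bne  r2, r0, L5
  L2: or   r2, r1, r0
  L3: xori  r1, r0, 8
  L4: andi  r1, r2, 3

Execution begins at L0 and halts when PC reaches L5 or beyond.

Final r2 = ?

  step pc=0: ori   r2, r1, 2  regs=(0,9,11,14)
  step pc=1: bne  r2, r0, L5  cond=T  regs=(0,9,11,14)
  step pc=2: or   r2, r1, r0  regs=(0,9,9,14)

9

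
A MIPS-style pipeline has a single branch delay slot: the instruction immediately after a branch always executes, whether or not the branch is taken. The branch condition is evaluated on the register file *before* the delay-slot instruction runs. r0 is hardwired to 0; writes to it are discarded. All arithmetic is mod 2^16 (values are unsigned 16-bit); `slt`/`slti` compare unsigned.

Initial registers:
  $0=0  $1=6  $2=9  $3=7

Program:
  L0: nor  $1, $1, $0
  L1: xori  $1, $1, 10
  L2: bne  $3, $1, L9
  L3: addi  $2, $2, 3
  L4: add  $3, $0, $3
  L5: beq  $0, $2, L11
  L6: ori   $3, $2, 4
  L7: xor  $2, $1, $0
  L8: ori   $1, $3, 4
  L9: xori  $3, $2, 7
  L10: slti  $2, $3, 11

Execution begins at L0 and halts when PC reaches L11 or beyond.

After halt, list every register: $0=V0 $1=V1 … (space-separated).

$0=0 $1=65523 $2=0 $3=11

  step pc=0: nor  $1, $1, $0  regs=(0,65529,9,7)
  step pc=1: xori  $1, $1, 10  regs=(0,65523,9,7)
  step pc=2: bne  $3, $1, L9  cond=T  regs=(0,65523,9,7)
  step pc=3: addi  $2, $2, 3  regs=(0,65523,12,7)
  step pc=9: xori  $3, $2, 7  regs=(0,65523,12,11)
  step pc=10: slti  $2, $3, 11  regs=(0,65523,0,11)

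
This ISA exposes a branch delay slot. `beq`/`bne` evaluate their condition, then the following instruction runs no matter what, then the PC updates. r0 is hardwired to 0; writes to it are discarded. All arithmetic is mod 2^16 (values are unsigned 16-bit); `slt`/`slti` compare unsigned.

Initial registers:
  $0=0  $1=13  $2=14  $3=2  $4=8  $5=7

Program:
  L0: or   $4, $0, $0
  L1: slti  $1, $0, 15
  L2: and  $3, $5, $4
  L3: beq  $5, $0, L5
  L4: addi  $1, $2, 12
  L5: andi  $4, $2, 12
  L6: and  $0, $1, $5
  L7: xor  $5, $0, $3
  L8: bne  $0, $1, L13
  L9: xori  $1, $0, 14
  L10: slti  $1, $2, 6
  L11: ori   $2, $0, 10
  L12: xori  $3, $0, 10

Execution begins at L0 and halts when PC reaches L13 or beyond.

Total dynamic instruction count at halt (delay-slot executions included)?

PC=0  or   $4, $0, $0        | $0=0 $1=13 $2=14 $3=2 $4=0 $5=7
PC=1  slti  $1, $0, 15       | $0=0 $1=1 $2=14 $3=2 $4=0 $5=7
PC=2  and  $3, $5, $4        | $0=0 $1=1 $2=14 $3=0 $4=0 $5=7
PC=3  beq  $5, $0, L5        | $0=0 $1=1 $2=14 $3=0 $4=0 $5=7  [not taken]
PC=4  addi  $1, $2, 12       | $0=0 $1=26 $2=14 $3=0 $4=0 $5=7
PC=5  andi  $4, $2, 12       | $0=0 $1=26 $2=14 $3=0 $4=12 $5=7
PC=6  and  $0, $1, $5        | $0=0 $1=26 $2=14 $3=0 $4=12 $5=7
PC=7  xor  $5, $0, $3        | $0=0 $1=26 $2=14 $3=0 $4=12 $5=0
PC=8  bne  $0, $1, L13       | $0=0 $1=26 $2=14 $3=0 $4=12 $5=0  [TAKEN]
PC=9  xori  $1, $0, 14       | $0=0 $1=14 $2=14 $3=0 $4=12 $5=0

10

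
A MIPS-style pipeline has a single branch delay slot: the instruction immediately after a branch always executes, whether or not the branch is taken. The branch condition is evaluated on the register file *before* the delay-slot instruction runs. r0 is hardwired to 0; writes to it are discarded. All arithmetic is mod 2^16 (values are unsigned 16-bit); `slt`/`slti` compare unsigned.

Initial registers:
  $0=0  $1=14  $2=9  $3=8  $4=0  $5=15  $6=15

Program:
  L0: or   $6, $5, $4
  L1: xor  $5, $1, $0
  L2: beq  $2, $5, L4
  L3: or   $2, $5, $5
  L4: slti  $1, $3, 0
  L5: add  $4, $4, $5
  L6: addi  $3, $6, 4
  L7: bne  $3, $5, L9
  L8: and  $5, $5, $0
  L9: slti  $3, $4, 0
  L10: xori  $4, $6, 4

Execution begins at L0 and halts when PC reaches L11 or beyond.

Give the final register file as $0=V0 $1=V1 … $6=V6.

$0=0 $1=0 $2=14 $3=0 $4=11 $5=0 $6=15

  step pc=0: or   $6, $5, $4  regs=(0,14,9,8,0,15,15)
  step pc=1: xor  $5, $1, $0  regs=(0,14,9,8,0,14,15)
  step pc=2: beq  $2, $5, L4  cond=F  regs=(0,14,9,8,0,14,15)
  step pc=3: or   $2, $5, $5  regs=(0,14,14,8,0,14,15)
  step pc=4: slti  $1, $3, 0  regs=(0,0,14,8,0,14,15)
  step pc=5: add  $4, $4, $5  regs=(0,0,14,8,14,14,15)
  step pc=6: addi  $3, $6, 4  regs=(0,0,14,19,14,14,15)
  step pc=7: bne  $3, $5, L9  cond=T  regs=(0,0,14,19,14,14,15)
  step pc=8: and  $5, $5, $0  regs=(0,0,14,19,14,0,15)
  step pc=9: slti  $3, $4, 0  regs=(0,0,14,0,14,0,15)
  step pc=10: xori  $4, $6, 4  regs=(0,0,14,0,11,0,15)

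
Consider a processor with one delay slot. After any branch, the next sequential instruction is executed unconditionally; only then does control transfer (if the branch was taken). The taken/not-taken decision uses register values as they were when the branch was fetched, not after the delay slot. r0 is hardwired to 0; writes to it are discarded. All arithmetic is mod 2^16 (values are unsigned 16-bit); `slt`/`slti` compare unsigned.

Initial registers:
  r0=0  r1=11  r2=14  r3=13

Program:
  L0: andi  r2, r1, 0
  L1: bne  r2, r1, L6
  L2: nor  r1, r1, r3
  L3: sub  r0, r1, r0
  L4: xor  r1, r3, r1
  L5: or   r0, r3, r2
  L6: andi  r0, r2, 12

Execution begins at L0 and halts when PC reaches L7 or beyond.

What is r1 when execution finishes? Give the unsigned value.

65520

PC=0  andi  r2, r1, 0        | r0=0 r1=11 r2=0 r3=13
PC=1  bne  r2, r1, L6        | r0=0 r1=11 r2=0 r3=13  [TAKEN]
PC=2  nor  r1, r1, r3        | r0=0 r1=65520 r2=0 r3=13
PC=6  andi  r0, r2, 12       | r0=0 r1=65520 r2=0 r3=13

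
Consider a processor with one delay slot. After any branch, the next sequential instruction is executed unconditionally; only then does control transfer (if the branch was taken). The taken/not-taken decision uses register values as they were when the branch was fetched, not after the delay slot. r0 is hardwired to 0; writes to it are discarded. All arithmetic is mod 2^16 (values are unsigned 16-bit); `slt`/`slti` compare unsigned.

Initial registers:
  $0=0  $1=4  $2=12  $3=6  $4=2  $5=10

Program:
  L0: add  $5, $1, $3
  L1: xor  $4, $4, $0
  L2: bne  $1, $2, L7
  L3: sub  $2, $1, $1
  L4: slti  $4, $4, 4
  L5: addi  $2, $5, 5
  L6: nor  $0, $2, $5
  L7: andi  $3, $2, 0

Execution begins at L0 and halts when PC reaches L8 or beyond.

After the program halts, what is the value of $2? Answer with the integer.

PC=0  add  $5, $1, $3        | $0=0 $1=4 $2=12 $3=6 $4=2 $5=10
PC=1  xor  $4, $4, $0        | $0=0 $1=4 $2=12 $3=6 $4=2 $5=10
PC=2  bne  $1, $2, L7        | $0=0 $1=4 $2=12 $3=6 $4=2 $5=10  [TAKEN]
PC=3  sub  $2, $1, $1        | $0=0 $1=4 $2=0 $3=6 $4=2 $5=10
PC=7  andi  $3, $2, 0        | $0=0 $1=4 $2=0 $3=0 $4=2 $5=10

0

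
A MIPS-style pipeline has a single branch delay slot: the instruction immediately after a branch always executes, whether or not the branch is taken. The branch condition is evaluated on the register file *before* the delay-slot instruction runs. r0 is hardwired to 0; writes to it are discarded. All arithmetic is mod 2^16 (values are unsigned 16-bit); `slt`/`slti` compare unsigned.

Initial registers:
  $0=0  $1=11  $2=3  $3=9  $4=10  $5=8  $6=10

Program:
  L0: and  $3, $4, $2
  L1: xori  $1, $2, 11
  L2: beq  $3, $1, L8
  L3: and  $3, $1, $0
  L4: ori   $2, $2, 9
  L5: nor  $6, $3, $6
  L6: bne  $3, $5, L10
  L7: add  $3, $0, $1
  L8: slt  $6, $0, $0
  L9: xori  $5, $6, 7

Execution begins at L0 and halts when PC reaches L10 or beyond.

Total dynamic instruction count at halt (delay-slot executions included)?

  step pc=0: and  $3, $4, $2  regs=(0,11,3,2,10,8,10)
  step pc=1: xori  $1, $2, 11  regs=(0,8,3,2,10,8,10)
  step pc=2: beq  $3, $1, L8  cond=F  regs=(0,8,3,2,10,8,10)
  step pc=3: and  $3, $1, $0  regs=(0,8,3,0,10,8,10)
  step pc=4: ori   $2, $2, 9  regs=(0,8,11,0,10,8,10)
  step pc=5: nor  $6, $3, $6  regs=(0,8,11,0,10,8,65525)
  step pc=6: bne  $3, $5, L10  cond=T  regs=(0,8,11,0,10,8,65525)
  step pc=7: add  $3, $0, $1  regs=(0,8,11,8,10,8,65525)

8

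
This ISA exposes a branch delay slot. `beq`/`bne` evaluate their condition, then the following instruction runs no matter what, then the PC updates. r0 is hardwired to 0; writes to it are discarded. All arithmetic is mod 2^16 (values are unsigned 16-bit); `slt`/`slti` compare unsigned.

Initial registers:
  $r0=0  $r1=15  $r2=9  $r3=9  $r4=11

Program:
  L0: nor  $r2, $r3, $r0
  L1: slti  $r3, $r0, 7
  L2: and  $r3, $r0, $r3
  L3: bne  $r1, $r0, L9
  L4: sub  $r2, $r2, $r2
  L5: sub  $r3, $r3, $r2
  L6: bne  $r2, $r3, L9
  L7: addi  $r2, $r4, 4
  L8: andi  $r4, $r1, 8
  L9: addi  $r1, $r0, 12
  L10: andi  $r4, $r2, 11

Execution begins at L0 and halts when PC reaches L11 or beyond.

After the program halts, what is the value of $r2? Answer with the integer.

#0 nor  $r2, $r3, $r0 ; 0/15/65526/9/11
#1 slti  $r3, $r0, 7 ; 0/15/65526/1/11
#2 and  $r3, $r0, $r3 ; 0/15/65526/0/11
#3 bne  $r1, $r0, L9 ; 0/15/65526/0/11 ; →target
#4 sub  $r2, $r2, $r2 ; 0/15/0/0/11
#9 addi  $r1, $r0, 12 ; 0/12/0/0/11
#10 andi  $r4, $r2, 11 ; 0/12/0/0/0

0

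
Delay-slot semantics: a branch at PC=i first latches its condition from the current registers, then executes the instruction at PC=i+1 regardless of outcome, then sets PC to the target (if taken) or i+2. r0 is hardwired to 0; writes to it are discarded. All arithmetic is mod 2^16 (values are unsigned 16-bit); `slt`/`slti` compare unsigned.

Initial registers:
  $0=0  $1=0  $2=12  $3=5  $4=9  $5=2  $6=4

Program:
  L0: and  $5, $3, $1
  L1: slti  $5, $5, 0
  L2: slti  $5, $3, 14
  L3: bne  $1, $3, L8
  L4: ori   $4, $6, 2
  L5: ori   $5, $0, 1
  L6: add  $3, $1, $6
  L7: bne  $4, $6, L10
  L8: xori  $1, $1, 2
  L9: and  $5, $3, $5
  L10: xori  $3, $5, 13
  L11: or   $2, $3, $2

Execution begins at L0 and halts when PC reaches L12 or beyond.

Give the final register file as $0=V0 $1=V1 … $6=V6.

[0] and  $5, $3, $1  →  {$0:0, $1:0, $2:12, $3:5, $4:9, $5:0, $6:4}
[1] slti  $5, $5, 0  →  {$0:0, $1:0, $2:12, $3:5, $4:9, $5:0, $6:4}
[2] slti  $5, $3, 14  →  {$0:0, $1:0, $2:12, $3:5, $4:9, $5:1, $6:4}
[3] bne  $1, $3, L8  →  {$0:0, $1:0, $2:12, $3:5, $4:9, $5:1, $6:4}  ⟨branch taken⟩
[4] ori   $4, $6, 2  →  {$0:0, $1:0, $2:12, $3:5, $4:6, $5:1, $6:4}
[8] xori  $1, $1, 2  →  {$0:0, $1:2, $2:12, $3:5, $4:6, $5:1, $6:4}
[9] and  $5, $3, $5  →  {$0:0, $1:2, $2:12, $3:5, $4:6, $5:1, $6:4}
[10] xori  $3, $5, 13  →  {$0:0, $1:2, $2:12, $3:12, $4:6, $5:1, $6:4}
[11] or   $2, $3, $2  →  {$0:0, $1:2, $2:12, $3:12, $4:6, $5:1, $6:4}

$0=0 $1=2 $2=12 $3=12 $4=6 $5=1 $6=4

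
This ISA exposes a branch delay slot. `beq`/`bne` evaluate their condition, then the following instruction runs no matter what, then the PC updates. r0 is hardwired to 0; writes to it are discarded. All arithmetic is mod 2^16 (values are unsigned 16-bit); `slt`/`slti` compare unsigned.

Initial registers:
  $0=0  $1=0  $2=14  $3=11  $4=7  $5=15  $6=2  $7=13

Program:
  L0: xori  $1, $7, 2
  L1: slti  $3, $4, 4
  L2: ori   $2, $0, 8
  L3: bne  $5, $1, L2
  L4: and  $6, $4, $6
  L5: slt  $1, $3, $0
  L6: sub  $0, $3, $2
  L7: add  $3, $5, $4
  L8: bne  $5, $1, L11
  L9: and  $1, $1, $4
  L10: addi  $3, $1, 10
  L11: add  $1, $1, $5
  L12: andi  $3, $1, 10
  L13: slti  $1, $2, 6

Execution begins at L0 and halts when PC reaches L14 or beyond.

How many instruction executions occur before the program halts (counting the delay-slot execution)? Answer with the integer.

13

[0] xori  $1, $7, 2  →  {$0:0, $1:15, $2:14, $3:11, $4:7, $5:15, $6:2, $7:13}
[1] slti  $3, $4, 4  →  {$0:0, $1:15, $2:14, $3:0, $4:7, $5:15, $6:2, $7:13}
[2] ori   $2, $0, 8  →  {$0:0, $1:15, $2:8, $3:0, $4:7, $5:15, $6:2, $7:13}
[3] bne  $5, $1, L2  →  {$0:0, $1:15, $2:8, $3:0, $4:7, $5:15, $6:2, $7:13}  ⟨branch fallthrough⟩
[4] and  $6, $4, $6  →  {$0:0, $1:15, $2:8, $3:0, $4:7, $5:15, $6:2, $7:13}
[5] slt  $1, $3, $0  →  {$0:0, $1:0, $2:8, $3:0, $4:7, $5:15, $6:2, $7:13}
[6] sub  $0, $3, $2  →  {$0:0, $1:0, $2:8, $3:0, $4:7, $5:15, $6:2, $7:13}
[7] add  $3, $5, $4  →  {$0:0, $1:0, $2:8, $3:22, $4:7, $5:15, $6:2, $7:13}
[8] bne  $5, $1, L11  →  {$0:0, $1:0, $2:8, $3:22, $4:7, $5:15, $6:2, $7:13}  ⟨branch taken⟩
[9] and  $1, $1, $4  →  {$0:0, $1:0, $2:8, $3:22, $4:7, $5:15, $6:2, $7:13}
[11] add  $1, $1, $5  →  {$0:0, $1:15, $2:8, $3:22, $4:7, $5:15, $6:2, $7:13}
[12] andi  $3, $1, 10  →  {$0:0, $1:15, $2:8, $3:10, $4:7, $5:15, $6:2, $7:13}
[13] slti  $1, $2, 6  →  {$0:0, $1:0, $2:8, $3:10, $4:7, $5:15, $6:2, $7:13}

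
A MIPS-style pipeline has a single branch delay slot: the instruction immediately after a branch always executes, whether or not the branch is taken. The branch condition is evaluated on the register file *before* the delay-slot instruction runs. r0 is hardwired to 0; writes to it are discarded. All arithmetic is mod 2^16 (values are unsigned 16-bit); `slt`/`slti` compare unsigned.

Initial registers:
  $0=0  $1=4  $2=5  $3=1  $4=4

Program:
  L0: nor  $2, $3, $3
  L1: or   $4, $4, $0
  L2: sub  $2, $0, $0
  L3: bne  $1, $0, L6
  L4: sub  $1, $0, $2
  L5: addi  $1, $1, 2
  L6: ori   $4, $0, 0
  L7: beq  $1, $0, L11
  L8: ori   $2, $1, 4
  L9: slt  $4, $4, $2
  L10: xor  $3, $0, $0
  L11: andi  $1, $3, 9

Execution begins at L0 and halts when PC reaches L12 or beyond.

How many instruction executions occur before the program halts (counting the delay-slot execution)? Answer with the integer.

PC=0  nor  $2, $3, $3        | $0=0 $1=4 $2=65534 $3=1 $4=4
PC=1  or   $4, $4, $0        | $0=0 $1=4 $2=65534 $3=1 $4=4
PC=2  sub  $2, $0, $0        | $0=0 $1=4 $2=0 $3=1 $4=4
PC=3  bne  $1, $0, L6        | $0=0 $1=4 $2=0 $3=1 $4=4  [TAKEN]
PC=4  sub  $1, $0, $2        | $0=0 $1=0 $2=0 $3=1 $4=4
PC=6  ori   $4, $0, 0        | $0=0 $1=0 $2=0 $3=1 $4=0
PC=7  beq  $1, $0, L11       | $0=0 $1=0 $2=0 $3=1 $4=0  [TAKEN]
PC=8  ori   $2, $1, 4        | $0=0 $1=0 $2=4 $3=1 $4=0
PC=11 andi  $1, $3, 9        | $0=0 $1=1 $2=4 $3=1 $4=0

9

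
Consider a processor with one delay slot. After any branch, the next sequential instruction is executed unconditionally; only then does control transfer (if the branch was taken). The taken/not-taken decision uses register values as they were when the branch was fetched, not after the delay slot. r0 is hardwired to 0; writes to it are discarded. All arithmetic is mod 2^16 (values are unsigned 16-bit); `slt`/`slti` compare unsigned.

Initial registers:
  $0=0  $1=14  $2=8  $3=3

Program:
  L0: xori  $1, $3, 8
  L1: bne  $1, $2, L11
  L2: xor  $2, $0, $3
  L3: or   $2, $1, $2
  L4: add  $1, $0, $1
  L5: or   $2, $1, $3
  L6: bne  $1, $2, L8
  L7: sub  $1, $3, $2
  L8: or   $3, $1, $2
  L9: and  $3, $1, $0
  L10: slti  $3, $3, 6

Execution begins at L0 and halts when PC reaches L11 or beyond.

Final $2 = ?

3

#0 xori  $1, $3, 8 ; 0/11/8/3
#1 bne  $1, $2, L11 ; 0/11/8/3 ; →target
#2 xor  $2, $0, $3 ; 0/11/3/3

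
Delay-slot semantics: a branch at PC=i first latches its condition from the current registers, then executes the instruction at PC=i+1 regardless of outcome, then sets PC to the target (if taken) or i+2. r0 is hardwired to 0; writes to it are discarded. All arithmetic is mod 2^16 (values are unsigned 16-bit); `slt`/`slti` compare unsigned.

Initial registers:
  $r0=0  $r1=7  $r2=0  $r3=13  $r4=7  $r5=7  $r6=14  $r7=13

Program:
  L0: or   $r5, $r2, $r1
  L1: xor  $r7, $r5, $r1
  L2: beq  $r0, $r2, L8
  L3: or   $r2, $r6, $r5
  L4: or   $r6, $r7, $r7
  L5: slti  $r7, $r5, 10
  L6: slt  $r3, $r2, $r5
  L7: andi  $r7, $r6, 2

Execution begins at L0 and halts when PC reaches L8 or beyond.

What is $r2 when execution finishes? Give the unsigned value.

15

  step pc=0: or   $r5, $r2, $r1  regs=(0,7,0,13,7,7,14,13)
  step pc=1: xor  $r7, $r5, $r1  regs=(0,7,0,13,7,7,14,0)
  step pc=2: beq  $r0, $r2, L8  cond=T  regs=(0,7,0,13,7,7,14,0)
  step pc=3: or   $r2, $r6, $r5  regs=(0,7,15,13,7,7,14,0)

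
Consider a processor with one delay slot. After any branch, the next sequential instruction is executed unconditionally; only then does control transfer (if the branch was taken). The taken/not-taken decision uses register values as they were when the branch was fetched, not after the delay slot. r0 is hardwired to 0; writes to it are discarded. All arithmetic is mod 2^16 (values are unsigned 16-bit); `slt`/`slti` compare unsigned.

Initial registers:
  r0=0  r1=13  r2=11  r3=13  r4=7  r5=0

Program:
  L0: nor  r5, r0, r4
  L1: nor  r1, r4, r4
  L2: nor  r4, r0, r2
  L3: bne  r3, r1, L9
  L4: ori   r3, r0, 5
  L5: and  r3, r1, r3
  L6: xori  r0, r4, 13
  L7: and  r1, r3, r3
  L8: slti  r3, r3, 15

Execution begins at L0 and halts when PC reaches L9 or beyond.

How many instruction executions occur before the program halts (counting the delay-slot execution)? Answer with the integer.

5

#0 nor  r5, r0, r4 ; 0/13/11/13/7/65528
#1 nor  r1, r4, r4 ; 0/65528/11/13/7/65528
#2 nor  r4, r0, r2 ; 0/65528/11/13/65524/65528
#3 bne  r3, r1, L9 ; 0/65528/11/13/65524/65528 ; →target
#4 ori   r3, r0, 5 ; 0/65528/11/5/65524/65528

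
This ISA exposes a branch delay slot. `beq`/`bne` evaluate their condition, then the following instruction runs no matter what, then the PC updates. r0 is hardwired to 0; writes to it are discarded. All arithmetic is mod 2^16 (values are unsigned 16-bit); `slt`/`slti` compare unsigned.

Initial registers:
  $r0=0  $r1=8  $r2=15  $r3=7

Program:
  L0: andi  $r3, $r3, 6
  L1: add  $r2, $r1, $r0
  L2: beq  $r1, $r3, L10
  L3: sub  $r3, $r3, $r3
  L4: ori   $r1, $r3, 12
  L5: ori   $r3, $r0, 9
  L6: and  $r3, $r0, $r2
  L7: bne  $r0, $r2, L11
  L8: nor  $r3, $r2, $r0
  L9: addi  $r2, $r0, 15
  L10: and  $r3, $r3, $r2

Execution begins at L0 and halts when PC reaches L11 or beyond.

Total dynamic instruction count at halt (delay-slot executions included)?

9

PC=0  andi  $r3, $r3, 6      | $r0=0 $r1=8 $r2=15 $r3=6
PC=1  add  $r2, $r1, $r0     | $r0=0 $r1=8 $r2=8 $r3=6
PC=2  beq  $r1, $r3, L10     | $r0=0 $r1=8 $r2=8 $r3=6  [not taken]
PC=3  sub  $r3, $r3, $r3     | $r0=0 $r1=8 $r2=8 $r3=0
PC=4  ori   $r1, $r3, 12     | $r0=0 $r1=12 $r2=8 $r3=0
PC=5  ori   $r3, $r0, 9      | $r0=0 $r1=12 $r2=8 $r3=9
PC=6  and  $r3, $r0, $r2     | $r0=0 $r1=12 $r2=8 $r3=0
PC=7  bne  $r0, $r2, L11     | $r0=0 $r1=12 $r2=8 $r3=0  [TAKEN]
PC=8  nor  $r3, $r2, $r0     | $r0=0 $r1=12 $r2=8 $r3=65527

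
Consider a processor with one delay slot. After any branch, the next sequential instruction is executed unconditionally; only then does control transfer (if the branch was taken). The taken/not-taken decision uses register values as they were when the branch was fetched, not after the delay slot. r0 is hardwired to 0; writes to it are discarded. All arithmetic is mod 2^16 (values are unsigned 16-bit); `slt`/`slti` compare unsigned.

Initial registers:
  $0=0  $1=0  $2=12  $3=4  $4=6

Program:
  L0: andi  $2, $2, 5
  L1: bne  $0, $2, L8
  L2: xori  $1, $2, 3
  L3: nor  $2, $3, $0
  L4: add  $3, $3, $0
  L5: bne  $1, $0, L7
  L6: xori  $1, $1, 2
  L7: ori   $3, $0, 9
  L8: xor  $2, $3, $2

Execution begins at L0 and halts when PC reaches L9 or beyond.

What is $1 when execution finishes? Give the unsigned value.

7

  step pc=0: andi  $2, $2, 5  regs=(0,0,4,4,6)
  step pc=1: bne  $0, $2, L8  cond=T  regs=(0,0,4,4,6)
  step pc=2: xori  $1, $2, 3  regs=(0,7,4,4,6)
  step pc=8: xor  $2, $3, $2  regs=(0,7,0,4,6)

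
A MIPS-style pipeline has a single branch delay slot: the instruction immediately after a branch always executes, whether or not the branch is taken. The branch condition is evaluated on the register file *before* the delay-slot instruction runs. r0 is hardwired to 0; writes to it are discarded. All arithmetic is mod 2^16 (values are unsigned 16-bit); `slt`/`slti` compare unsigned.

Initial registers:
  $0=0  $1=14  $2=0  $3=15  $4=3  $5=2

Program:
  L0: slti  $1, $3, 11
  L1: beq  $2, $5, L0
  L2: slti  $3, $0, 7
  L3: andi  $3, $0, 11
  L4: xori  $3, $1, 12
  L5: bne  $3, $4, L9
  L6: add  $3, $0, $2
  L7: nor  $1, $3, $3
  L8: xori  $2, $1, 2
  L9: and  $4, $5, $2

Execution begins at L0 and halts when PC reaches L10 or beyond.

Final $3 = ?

0

  step pc=0: slti  $1, $3, 11  regs=(0,0,0,15,3,2)
  step pc=1: beq  $2, $5, L0  cond=F  regs=(0,0,0,15,3,2)
  step pc=2: slti  $3, $0, 7  regs=(0,0,0,1,3,2)
  step pc=3: andi  $3, $0, 11  regs=(0,0,0,0,3,2)
  step pc=4: xori  $3, $1, 12  regs=(0,0,0,12,3,2)
  step pc=5: bne  $3, $4, L9  cond=T  regs=(0,0,0,12,3,2)
  step pc=6: add  $3, $0, $2  regs=(0,0,0,0,3,2)
  step pc=9: and  $4, $5, $2  regs=(0,0,0,0,0,2)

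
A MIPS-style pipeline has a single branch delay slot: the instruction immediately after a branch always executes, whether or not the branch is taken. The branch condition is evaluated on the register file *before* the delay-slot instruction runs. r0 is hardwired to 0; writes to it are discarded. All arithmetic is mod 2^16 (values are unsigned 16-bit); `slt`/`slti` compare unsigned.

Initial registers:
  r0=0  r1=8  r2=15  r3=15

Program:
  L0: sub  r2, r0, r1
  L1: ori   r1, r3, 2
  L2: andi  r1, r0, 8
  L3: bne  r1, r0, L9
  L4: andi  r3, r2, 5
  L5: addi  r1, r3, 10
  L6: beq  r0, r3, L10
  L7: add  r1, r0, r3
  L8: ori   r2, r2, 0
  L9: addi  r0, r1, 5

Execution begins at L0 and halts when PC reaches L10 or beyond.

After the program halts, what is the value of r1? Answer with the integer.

0

PC=0  sub  r2, r0, r1        | r0=0 r1=8 r2=65528 r3=15
PC=1  ori   r1, r3, 2        | r0=0 r1=15 r2=65528 r3=15
PC=2  andi  r1, r0, 8        | r0=0 r1=0 r2=65528 r3=15
PC=3  bne  r1, r0, L9        | r0=0 r1=0 r2=65528 r3=15  [not taken]
PC=4  andi  r3, r2, 5        | r0=0 r1=0 r2=65528 r3=0
PC=5  addi  r1, r3, 10       | r0=0 r1=10 r2=65528 r3=0
PC=6  beq  r0, r3, L10       | r0=0 r1=10 r2=65528 r3=0  [TAKEN]
PC=7  add  r1, r0, r3        | r0=0 r1=0 r2=65528 r3=0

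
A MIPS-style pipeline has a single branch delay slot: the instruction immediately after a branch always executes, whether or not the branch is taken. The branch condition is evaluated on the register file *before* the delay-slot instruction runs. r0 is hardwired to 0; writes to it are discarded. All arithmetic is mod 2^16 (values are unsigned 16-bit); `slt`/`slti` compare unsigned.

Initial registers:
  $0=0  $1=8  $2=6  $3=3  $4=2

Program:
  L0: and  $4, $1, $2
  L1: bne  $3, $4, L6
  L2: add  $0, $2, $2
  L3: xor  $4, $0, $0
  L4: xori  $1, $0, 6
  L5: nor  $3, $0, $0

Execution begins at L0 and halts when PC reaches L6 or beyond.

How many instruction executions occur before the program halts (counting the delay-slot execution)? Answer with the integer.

#0 and  $4, $1, $2 ; 0/8/6/3/0
#1 bne  $3, $4, L6 ; 0/8/6/3/0 ; →target
#2 add  $0, $2, $2 ; 0/8/6/3/0

3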